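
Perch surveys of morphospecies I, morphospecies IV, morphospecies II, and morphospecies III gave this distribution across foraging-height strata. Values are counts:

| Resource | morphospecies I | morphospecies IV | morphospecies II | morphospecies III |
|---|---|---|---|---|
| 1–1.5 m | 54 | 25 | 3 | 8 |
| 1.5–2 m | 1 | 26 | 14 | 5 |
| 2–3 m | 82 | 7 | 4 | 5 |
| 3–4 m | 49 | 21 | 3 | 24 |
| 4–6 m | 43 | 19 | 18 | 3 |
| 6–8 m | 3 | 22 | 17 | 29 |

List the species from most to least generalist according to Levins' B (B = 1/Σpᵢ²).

morphospecies IV > morphospecies II > morphospecies I > morphospecies III

Proportions for morphospecies I (n=232): 54/232=0.2328, 1/232=0.0043, 82/232=0.3534, 49/232=0.2112, 43/232=0.1853, 3/232=0.0129
Proportions for morphospecies IV (n=120): 25/120=0.2083, 26/120=0.2167, 7/120=0.0583, 21/120=0.1750, 19/120=0.1583, 22/120=0.1833
Proportions for morphospecies II (n=59): 3/59=0.0508, 14/59=0.2373, 4/59=0.0678, 3/59=0.0508, 18/59=0.3051, 17/59=0.2881
Proportions for morphospecies III (n=74): 8/74=0.1081, 5/74=0.0676, 5/74=0.0676, 24/74=0.3243, 3/74=0.0405, 29/74=0.3919
Σp_Iᵢ² = 0.2328² + 0.0043² + 0.3534² + 0.2112² + 0.1853² + 0.0129² = 0.054196 + 0.000018 + 0.124892 + 0.044605 + 0.034336 + 0.000166 = 0.258213
B_I = 1 / 0.258213 = 3.8728
Σp_IVᵢ² = 0.2083² + 0.2167² + 0.0583² + 0.1750² + 0.1583² + 0.1833² = 0.043389 + 0.046959 + 0.003399 + 0.030625 + 0.025059 + 0.033599 = 0.183030
B_IV = 1 / 0.183030 = 5.4636
Σp_IIᵢ² = 0.0508² + 0.2373² + 0.0678² + 0.0508² + 0.3051² + 0.2881² = 0.002581 + 0.056311 + 0.004597 + 0.002581 + 0.093086 + 0.083002 = 0.242158
B_II = 1 / 0.242158 = 4.1295
Σp_IIIᵢ² = 0.1081² + 0.0676² + 0.0676² + 0.3243² + 0.0405² + 0.3919² = 0.011686 + 0.004570 + 0.004570 + 0.105170 + 0.001640 + 0.153586 = 0.281222
B_III = 1 / 0.281222 = 3.5559
Ranking by B (broadest → narrowest): morphospecies IV (5.46) > morphospecies II (4.13) > morphospecies I (3.87) > morphospecies III (3.56)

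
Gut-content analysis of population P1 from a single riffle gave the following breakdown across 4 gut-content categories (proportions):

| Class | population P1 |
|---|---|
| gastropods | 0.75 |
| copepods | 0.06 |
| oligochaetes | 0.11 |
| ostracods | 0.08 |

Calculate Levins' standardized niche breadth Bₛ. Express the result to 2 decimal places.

0.24

Σpᵢ² = 0.75² + 0.06² + 0.11² + 0.08² = 0.5625 + 0.0036 + 0.0121 + 0.0064 = 0.5846
B = 1 / 0.5846 = 1.7106
Bₛ = (B − 1)/(n − 1) = (1.7106 − 1)/(4 − 1) = 0.7106/3 = 0.2369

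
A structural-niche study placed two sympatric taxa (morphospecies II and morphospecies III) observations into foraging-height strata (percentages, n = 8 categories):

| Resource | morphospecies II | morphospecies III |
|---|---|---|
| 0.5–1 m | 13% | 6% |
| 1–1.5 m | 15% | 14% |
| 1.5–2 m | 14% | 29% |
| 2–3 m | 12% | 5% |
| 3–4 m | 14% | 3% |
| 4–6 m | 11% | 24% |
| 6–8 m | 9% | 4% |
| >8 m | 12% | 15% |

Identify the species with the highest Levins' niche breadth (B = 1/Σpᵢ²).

Convert percentages to proportions (divide by 100).
Σp_IIᵢ² = 0.13² + 0.15² + 0.14² + 0.12² + 0.14² + 0.11² + 0.09² + 0.12² = 0.0169 + 0.0225 + 0.0196 + 0.0144 + 0.0196 + 0.0121 + 0.0081 + 0.0144 = 0.1276
B_II = 1 / 0.1276 = 7.8370
Σp_IIIᵢ² = 0.06² + 0.14² + 0.29² + 0.05² + 0.03² + 0.24² + 0.04² + 0.15² = 0.0036 + 0.0196 + 0.0841 + 0.0025 + 0.0009 + 0.0576 + 0.0016 + 0.0225 = 0.1924
B_III = 1 / 0.1924 = 5.1975
Highest B → broadest niche (most generalist): morphospecies II (B = 7.84).

morphospecies II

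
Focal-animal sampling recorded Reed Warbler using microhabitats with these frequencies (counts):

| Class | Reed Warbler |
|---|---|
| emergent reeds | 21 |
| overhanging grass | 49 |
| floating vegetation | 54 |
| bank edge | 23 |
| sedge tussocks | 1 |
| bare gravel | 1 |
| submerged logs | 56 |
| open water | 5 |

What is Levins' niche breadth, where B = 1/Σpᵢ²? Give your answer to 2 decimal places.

Proportions for Reed Warbler (n=210): 21/210=0.1000, 49/210=0.2333, 54/210=0.2571, 23/210=0.1095, 1/210=0.0048, 1/210=0.0048, 56/210=0.2667, 5/210=0.0238
Σpᵢ² = 0.1000² + 0.2333² + 0.2571² + 0.1095² + 0.0048² + 0.0048² + 0.2667² + 0.0238² = 0.010000 + 0.054429 + 0.066100 + 0.011990 + 0.000023 + 0.000023 + 0.071129 + 0.000566 = 0.214260
B = 1 / 0.214260 = 4.6672

4.67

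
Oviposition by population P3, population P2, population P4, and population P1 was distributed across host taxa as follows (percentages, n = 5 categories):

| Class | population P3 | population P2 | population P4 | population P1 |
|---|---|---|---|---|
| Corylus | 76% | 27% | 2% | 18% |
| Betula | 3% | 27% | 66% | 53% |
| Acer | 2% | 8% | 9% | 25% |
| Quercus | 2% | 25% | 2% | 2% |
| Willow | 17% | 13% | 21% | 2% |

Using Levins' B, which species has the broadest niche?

population P2

Convert percentages to proportions (divide by 100).
Σp_P3ᵢ² = 0.76² + 0.03² + 0.02² + 0.02² + 0.17² = 0.5776 + 0.0009 + 0.0004 + 0.0004 + 0.0289 = 0.6082
B_P3 = 1 / 0.6082 = 1.6442
Σp_P2ᵢ² = 0.27² + 0.27² + 0.08² + 0.25² + 0.13² = 0.0729 + 0.0729 + 0.0064 + 0.0625 + 0.0169 = 0.2316
B_P2 = 1 / 0.2316 = 4.3178
Σp_P4ᵢ² = 0.02² + 0.66² + 0.09² + 0.02² + 0.21² = 0.0004 + 0.4356 + 0.0081 + 0.0004 + 0.0441 = 0.4886
B_P4 = 1 / 0.4886 = 2.0467
Σp_P1ᵢ² = 0.18² + 0.53² + 0.25² + 0.02² + 0.02² = 0.0324 + 0.2809 + 0.0625 + 0.0004 + 0.0004 = 0.3766
B_P1 = 1 / 0.3766 = 2.6553
Highest B → broadest niche (most generalist): population P2 (B = 4.32).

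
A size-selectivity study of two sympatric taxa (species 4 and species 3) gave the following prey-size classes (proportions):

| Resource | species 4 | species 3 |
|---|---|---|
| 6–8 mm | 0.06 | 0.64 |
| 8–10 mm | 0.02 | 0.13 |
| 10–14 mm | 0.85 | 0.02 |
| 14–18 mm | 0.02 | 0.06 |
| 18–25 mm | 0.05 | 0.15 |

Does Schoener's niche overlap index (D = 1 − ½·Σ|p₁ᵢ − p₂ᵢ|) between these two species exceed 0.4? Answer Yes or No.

Σ|p₁ᵢ − p₂ᵢ| = 0.58 + 0.11 + 0.83 + 0.04 + 0.10 = 1.66
D = 1 − ½ × 1.66 = 1 − 0.830 = 0.1700
D = 0.1700 < 0.4 → No.

No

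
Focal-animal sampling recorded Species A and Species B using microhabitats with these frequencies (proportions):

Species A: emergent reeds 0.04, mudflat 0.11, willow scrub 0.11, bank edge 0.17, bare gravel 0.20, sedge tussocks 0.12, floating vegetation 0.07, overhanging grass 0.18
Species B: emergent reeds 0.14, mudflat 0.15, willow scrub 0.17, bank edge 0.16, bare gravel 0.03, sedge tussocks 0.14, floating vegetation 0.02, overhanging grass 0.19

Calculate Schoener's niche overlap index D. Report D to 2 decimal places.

Σ|p₁ᵢ − p₂ᵢ| = 0.10 + 0.04 + 0.06 + 0.01 + 0.17 + 0.02 + 0.05 + 0.01 = 0.46
D = 1 − ½ × 0.46 = 1 − 0.230 = 0.7700

0.77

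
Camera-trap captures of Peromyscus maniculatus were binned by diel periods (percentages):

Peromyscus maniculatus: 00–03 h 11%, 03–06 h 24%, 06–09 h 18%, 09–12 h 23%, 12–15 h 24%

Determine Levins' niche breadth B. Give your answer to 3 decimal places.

4.704

Convert percentages to proportions (divide by 100).
Σpᵢ² = 0.11² + 0.24² + 0.18² + 0.23² + 0.24² = 0.0121 + 0.0576 + 0.0324 + 0.0529 + 0.0576 = 0.2126
B = 1 / 0.2126 = 4.70367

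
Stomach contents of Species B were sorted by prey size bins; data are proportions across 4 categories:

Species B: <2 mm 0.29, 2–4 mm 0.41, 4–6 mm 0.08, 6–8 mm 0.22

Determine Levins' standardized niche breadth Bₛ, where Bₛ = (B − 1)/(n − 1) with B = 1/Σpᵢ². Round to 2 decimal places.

Σpᵢ² = 0.29² + 0.41² + 0.08² + 0.22² = 0.0841 + 0.1681 + 0.0064 + 0.0484 = 0.3070
B = 1 / 0.3070 = 3.2573
Bₛ = (B − 1)/(n − 1) = (3.2573 − 1)/(4 − 1) = 2.2573/3 = 0.7524

0.75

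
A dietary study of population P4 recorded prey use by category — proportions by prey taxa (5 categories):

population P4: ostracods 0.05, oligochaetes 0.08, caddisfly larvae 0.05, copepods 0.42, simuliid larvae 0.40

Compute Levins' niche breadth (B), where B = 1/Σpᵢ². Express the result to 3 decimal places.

2.875

Σpᵢ² = 0.05² + 0.08² + 0.05² + 0.42² + 0.40² = 0.0025 + 0.0064 + 0.0025 + 0.1764 + 0.1600 = 0.3478
B = 1 / 0.3478 = 2.87522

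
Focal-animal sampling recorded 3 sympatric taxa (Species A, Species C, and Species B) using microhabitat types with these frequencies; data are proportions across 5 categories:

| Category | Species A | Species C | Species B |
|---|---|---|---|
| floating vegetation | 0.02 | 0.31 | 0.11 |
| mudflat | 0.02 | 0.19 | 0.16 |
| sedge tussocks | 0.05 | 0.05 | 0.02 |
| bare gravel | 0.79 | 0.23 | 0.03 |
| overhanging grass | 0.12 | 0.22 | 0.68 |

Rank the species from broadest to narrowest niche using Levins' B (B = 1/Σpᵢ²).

Species C > Species B > Species A

Σp_Aᵢ² = 0.02² + 0.02² + 0.05² + 0.79² + 0.12² = 0.0004 + 0.0004 + 0.0025 + 0.6241 + 0.0144 = 0.6418
B_A = 1 / 0.6418 = 1.5581
Σp_Cᵢ² = 0.31² + 0.19² + 0.05² + 0.23² + 0.22² = 0.0961 + 0.0361 + 0.0025 + 0.0529 + 0.0484 = 0.2360
B_C = 1 / 0.2360 = 4.2373
Σp_Bᵢ² = 0.11² + 0.16² + 0.02² + 0.03² + 0.68² = 0.0121 + 0.0256 + 0.0004 + 0.0009 + 0.4624 = 0.5014
B_B = 1 / 0.5014 = 1.9944
Ranking by B (broadest → narrowest): Species C (4.24) > Species B (1.99) > Species A (1.56)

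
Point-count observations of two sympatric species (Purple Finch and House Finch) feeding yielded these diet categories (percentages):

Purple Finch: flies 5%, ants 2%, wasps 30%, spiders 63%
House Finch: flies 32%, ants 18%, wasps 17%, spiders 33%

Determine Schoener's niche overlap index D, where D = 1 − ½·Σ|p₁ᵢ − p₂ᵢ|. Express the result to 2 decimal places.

0.57

Convert percentages to proportions (divide by 100).
Σ|p₁ᵢ − p₂ᵢ| = 0.27 + 0.16 + 0.13 + 0.30 = 0.86
D = 1 − ½ × 0.86 = 1 − 0.430 = 0.5700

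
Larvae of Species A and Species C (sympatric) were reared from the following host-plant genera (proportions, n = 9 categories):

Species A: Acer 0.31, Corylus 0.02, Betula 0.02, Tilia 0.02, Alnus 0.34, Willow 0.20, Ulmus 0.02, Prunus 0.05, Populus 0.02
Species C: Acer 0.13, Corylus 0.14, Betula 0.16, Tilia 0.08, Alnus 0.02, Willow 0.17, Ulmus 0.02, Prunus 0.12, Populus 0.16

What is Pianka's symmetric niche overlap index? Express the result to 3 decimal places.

Σ p₁ᵢp₂ᵢ = 0.0403 + 0.0028 + 0.0032 + 0.0016 + 0.0068 + 0.0340 + 0.0004 + 0.0060 + 0.0032 = 0.0983
Σp_1ᵢ² = 0.31² + 0.02² + 0.02² + 0.02² + 0.34² + 0.20² + 0.02² + 0.05² + 0.02² = 0.0961 + 0.0004 + 0.0004 + 0.0004 + 0.1156 + 0.0400 + 0.0004 + 0.0025 + 0.0004 = 0.2562
Σp_2ᵢ² = 0.13² + 0.14² + 0.16² + 0.08² + 0.02² + 0.17² + 0.02² + 0.12² + 0.16² = 0.0169 + 0.0196 + 0.0256 + 0.0064 + 0.0004 + 0.0289 + 0.0004 + 0.0144 + 0.0256 = 0.1382
O = 0.0983 / √(0.2562 × 0.1382) = 0.0983 / 0.188167 = 0.52241

0.522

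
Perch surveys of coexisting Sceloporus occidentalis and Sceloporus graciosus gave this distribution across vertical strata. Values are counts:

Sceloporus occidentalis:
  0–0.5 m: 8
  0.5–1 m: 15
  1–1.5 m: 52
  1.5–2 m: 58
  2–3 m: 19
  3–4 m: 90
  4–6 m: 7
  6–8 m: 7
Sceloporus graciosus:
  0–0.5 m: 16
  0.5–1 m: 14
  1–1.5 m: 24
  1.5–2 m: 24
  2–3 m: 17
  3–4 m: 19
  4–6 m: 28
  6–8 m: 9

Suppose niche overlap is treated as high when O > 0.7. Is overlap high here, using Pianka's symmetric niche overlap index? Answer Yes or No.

Proportions for Sceloporus occidentalis (n=256): 8/256=0.0313, 15/256=0.0586, 52/256=0.2031, 58/256=0.2266, 19/256=0.0742, 90/256=0.3516, 7/256=0.0273, 7/256=0.0273
Proportions for Sceloporus graciosus (n=151): 16/151=0.1060, 14/151=0.0927, 24/151=0.1589, 24/151=0.1589, 17/151=0.1126, 19/151=0.1258, 28/151=0.1854, 9/151=0.0596
Σ p₁ᵢp₂ᵢ = 0.003318 + 0.005432 + 0.032273 + 0.036007 + 0.008355 + 0.044231 + 0.005061 + 0.001627 = 0.136304
Σp_1ᵢ² = 0.0313² + 0.0586² + 0.2031² + 0.2266² + 0.0742² + 0.3516² + 0.0273² + 0.0273² = 0.000980 + 0.003434 + 0.041250 + 0.051348 + 0.005506 + 0.123623 + 0.000745 + 0.000745 = 0.227631
Σp_2ᵢ² = 0.1060² + 0.0927² + 0.1589² + 0.1589² + 0.1126² + 0.1258² + 0.1854² + 0.0596² = 0.011236 + 0.008593 + 0.025249 + 0.025249 + 0.012679 + 0.015826 + 0.034373 + 0.003552 = 0.136757
O = 0.136304 / √(0.227631 × 0.136757) = 0.136304 / 0.1764373 = 0.7725
O = 0.7725 > 0.7 → Yes.

Yes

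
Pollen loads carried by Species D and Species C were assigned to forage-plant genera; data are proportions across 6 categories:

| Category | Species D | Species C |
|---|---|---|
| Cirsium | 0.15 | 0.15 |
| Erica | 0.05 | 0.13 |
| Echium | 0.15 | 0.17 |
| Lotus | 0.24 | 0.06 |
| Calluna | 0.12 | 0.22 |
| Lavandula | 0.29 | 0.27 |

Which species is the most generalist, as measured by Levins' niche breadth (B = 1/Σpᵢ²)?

Σp_Dᵢ² = 0.15² + 0.05² + 0.15² + 0.24² + 0.12² + 0.29² = 0.0225 + 0.0025 + 0.0225 + 0.0576 + 0.0144 + 0.0841 = 0.2036
B_D = 1 / 0.2036 = 4.9116
Σp_Cᵢ² = 0.15² + 0.13² + 0.17² + 0.06² + 0.22² + 0.27² = 0.0225 + 0.0169 + 0.0289 + 0.0036 + 0.0484 + 0.0729 = 0.1932
B_C = 1 / 0.1932 = 5.1760
Highest B → broadest niche (most generalist): Species C (B = 5.18).

Species C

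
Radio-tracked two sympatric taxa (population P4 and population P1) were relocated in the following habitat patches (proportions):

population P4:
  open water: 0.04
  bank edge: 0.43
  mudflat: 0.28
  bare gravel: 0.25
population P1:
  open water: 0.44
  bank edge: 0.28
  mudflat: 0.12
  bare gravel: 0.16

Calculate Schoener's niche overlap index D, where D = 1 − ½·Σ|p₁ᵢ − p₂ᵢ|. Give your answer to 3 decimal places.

0.600

Σ|p₁ᵢ − p₂ᵢ| = 0.40 + 0.15 + 0.16 + 0.09 = 0.80
D = 1 − ½ × 0.80 = 1 − 0.400 = 0.60000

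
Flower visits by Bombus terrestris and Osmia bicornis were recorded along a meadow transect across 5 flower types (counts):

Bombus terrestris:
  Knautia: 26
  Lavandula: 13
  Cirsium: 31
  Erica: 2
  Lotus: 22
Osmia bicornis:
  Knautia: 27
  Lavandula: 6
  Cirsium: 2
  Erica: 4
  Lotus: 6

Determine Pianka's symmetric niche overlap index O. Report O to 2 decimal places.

Proportions for Bombus terrestris (n=94): 26/94=0.2766, 13/94=0.1383, 31/94=0.3298, 2/94=0.0213, 22/94=0.2340
Proportions for Osmia bicornis (n=45): 27/45=0.6000, 6/45=0.1333, 2/45=0.0444, 4/45=0.0889, 6/45=0.1333
Σ p₁ᵢp₂ᵢ = 0.165960 + 0.018435 + 0.014643 + 0.001894 + 0.031192 = 0.232124
Σp_1ᵢ² = 0.2766² + 0.1383² + 0.3298² + 0.0213² + 0.2340² = 0.076508 + 0.019127 + 0.108768 + 0.000454 + 0.054756 = 0.259613
Σp_2ᵢ² = 0.6000² + 0.1333² + 0.0444² + 0.0889² + 0.1333² = 0.360000 + 0.017769 + 0.001971 + 0.007903 + 0.017769 = 0.405412
O = 0.232124 / √(0.259613 × 0.405412) = 0.232124 / 0.3244229 = 0.7155

0.72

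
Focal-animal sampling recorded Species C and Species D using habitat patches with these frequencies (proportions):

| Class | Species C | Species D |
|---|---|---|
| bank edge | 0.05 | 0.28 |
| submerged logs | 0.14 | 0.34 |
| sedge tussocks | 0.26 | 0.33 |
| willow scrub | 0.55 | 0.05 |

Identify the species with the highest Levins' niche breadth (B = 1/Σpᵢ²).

Σp_Cᵢ² = 0.05² + 0.14² + 0.26² + 0.55² = 0.0025 + 0.0196 + 0.0676 + 0.3025 = 0.3922
B_C = 1 / 0.3922 = 2.5497
Σp_Dᵢ² = 0.28² + 0.34² + 0.33² + 0.05² = 0.0784 + 0.1156 + 0.1089 + 0.0025 = 0.3054
B_D = 1 / 0.3054 = 3.2744
Highest B → broadest niche (most generalist): Species D (B = 3.27).

Species D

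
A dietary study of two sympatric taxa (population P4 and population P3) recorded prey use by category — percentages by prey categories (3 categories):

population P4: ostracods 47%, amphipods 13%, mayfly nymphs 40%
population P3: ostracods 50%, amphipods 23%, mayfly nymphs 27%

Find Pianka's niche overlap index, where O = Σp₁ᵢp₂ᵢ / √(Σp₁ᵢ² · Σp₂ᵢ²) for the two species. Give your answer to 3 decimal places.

Convert percentages to proportions (divide by 100).
Σ p₁ᵢp₂ᵢ = 0.2350 + 0.0299 + 0.1080 = 0.3729
Σp_1ᵢ² = 0.47² + 0.13² + 0.40² = 0.2209 + 0.0169 + 0.1600 = 0.3978
Σp_2ᵢ² = 0.50² + 0.23² + 0.27² = 0.2500 + 0.0529 + 0.0729 = 0.3758
O = 0.3729 / √(0.3978 × 0.3758) = 0.3729 / 0.386644 = 0.96445

0.964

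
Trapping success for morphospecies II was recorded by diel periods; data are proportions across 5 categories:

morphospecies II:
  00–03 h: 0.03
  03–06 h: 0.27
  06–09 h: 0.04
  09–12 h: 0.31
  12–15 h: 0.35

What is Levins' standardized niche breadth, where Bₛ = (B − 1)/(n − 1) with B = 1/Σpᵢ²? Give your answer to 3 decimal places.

Σpᵢ² = 0.03² + 0.27² + 0.04² + 0.31² + 0.35² = 0.0009 + 0.0729 + 0.0016 + 0.0961 + 0.1225 = 0.2940
B = 1 / 0.2940 = 3.40136
Bₛ = (B − 1)/(n − 1) = (3.40136 − 1)/(5 − 1) = 2.40136/4 = 0.60034

0.600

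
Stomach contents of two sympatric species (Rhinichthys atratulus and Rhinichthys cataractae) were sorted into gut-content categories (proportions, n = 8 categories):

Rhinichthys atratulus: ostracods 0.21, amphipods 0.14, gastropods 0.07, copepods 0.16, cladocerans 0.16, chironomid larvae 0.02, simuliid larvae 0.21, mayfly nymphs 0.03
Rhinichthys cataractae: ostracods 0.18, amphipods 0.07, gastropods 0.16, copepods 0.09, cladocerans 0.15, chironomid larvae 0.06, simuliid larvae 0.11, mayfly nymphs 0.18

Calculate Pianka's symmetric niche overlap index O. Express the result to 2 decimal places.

Σ p₁ᵢp₂ᵢ = 0.0378 + 0.0098 + 0.0112 + 0.0144 + 0.0240 + 0.0012 + 0.0231 + 0.0054 = 0.1269
Σp_1ᵢ² = 0.21² + 0.14² + 0.07² + 0.16² + 0.16² + 0.02² + 0.21² + 0.03² = 0.0441 + 0.0196 + 0.0049 + 0.0256 + 0.0256 + 0.0004 + 0.0441 + 0.0009 = 0.1652
Σp_2ᵢ² = 0.18² + 0.07² + 0.16² + 0.09² + 0.15² + 0.06² + 0.11² + 0.18² = 0.0324 + 0.0049 + 0.0256 + 0.0081 + 0.0225 + 0.0036 + 0.0121 + 0.0324 = 0.1416
O = 0.1269 / √(0.1652 × 0.1416) = 0.1269 / 0.15295 = 0.8297

0.83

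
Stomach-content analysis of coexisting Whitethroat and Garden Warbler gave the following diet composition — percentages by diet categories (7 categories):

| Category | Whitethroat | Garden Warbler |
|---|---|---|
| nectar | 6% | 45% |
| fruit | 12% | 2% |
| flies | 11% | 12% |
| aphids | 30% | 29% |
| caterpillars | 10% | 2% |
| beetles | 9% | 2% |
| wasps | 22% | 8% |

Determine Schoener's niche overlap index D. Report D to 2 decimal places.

0.60

Convert percentages to proportions (divide by 100).
Σ|p₁ᵢ − p₂ᵢ| = 0.39 + 0.10 + 0.01 + 0.01 + 0.08 + 0.07 + 0.14 = 0.80
D = 1 − ½ × 0.80 = 1 − 0.400 = 0.6000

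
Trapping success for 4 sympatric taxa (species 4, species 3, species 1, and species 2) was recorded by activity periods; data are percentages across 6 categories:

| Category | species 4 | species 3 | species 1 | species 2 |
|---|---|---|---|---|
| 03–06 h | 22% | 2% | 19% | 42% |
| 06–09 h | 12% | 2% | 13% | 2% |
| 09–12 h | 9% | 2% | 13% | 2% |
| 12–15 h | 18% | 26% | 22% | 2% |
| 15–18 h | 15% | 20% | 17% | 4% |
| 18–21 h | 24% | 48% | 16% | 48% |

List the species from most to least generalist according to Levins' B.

species 1 > species 4 > species 3 > species 2

Convert percentages to proportions (divide by 100).
Σp_4ᵢ² = 0.22² + 0.12² + 0.09² + 0.18² + 0.15² + 0.24² = 0.0484 + 0.0144 + 0.0081 + 0.0324 + 0.0225 + 0.0576 = 0.1834
B_4 = 1 / 0.1834 = 5.4526
Σp_3ᵢ² = 0.02² + 0.02² + 0.02² + 0.26² + 0.20² + 0.48² = 0.0004 + 0.0004 + 0.0004 + 0.0676 + 0.0400 + 0.2304 = 0.3392
B_3 = 1 / 0.3392 = 2.9481
Σp_1ᵢ² = 0.19² + 0.13² + 0.13² + 0.22² + 0.17² + 0.16² = 0.0361 + 0.0169 + 0.0169 + 0.0484 + 0.0289 + 0.0256 = 0.1728
B_1 = 1 / 0.1728 = 5.7870
Σp_2ᵢ² = 0.42² + 0.02² + 0.02² + 0.02² + 0.04² + 0.48² = 0.1764 + 0.0004 + 0.0004 + 0.0004 + 0.0016 + 0.2304 = 0.4096
B_2 = 1 / 0.4096 = 2.4414
Ranking by B (broadest → narrowest): species 1 (5.79) > species 4 (5.45) > species 3 (2.95) > species 2 (2.44)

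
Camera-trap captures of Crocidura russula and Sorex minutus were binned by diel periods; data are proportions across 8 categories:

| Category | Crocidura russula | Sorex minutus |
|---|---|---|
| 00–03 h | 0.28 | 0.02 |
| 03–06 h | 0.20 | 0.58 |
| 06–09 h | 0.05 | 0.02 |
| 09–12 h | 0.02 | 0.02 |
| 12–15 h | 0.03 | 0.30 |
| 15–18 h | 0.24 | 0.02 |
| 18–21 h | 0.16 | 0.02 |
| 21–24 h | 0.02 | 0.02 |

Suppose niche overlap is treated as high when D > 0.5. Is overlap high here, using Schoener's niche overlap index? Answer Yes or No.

Σ|p₁ᵢ − p₂ᵢ| = 0.26 + 0.38 + 0.03 + 0.00 + 0.27 + 0.22 + 0.14 + 0.00 = 1.30
D = 1 − ½ × 1.30 = 1 − 0.650 = 0.3500
D = 0.3500 < 0.5 → No.

No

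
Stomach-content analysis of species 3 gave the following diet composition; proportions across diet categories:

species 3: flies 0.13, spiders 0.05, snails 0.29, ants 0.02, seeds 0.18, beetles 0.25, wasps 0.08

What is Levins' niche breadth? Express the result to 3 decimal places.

Σpᵢ² = 0.13² + 0.05² + 0.29² + 0.02² + 0.18² + 0.25² + 0.08² = 0.0169 + 0.0025 + 0.0841 + 0.0004 + 0.0324 + 0.0625 + 0.0064 = 0.2052
B = 1 / 0.2052 = 4.87329

4.873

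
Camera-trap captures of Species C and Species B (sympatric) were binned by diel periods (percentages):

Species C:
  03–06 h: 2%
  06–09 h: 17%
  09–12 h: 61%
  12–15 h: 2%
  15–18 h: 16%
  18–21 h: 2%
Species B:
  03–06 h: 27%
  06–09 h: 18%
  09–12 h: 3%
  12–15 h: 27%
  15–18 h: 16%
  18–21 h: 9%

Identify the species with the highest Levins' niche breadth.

Species B

Convert percentages to proportions (divide by 100).
Σp_Cᵢ² = 0.02² + 0.17² + 0.61² + 0.02² + 0.16² + 0.02² = 0.0004 + 0.0289 + 0.3721 + 0.0004 + 0.0256 + 0.0004 = 0.4278
B_C = 1 / 0.4278 = 2.3375
Σp_Bᵢ² = 0.27² + 0.18² + 0.03² + 0.27² + 0.16² + 0.09² = 0.0729 + 0.0324 + 0.0009 + 0.0729 + 0.0256 + 0.0081 = 0.2128
B_B = 1 / 0.2128 = 4.6992
Highest B → broadest niche (most generalist): Species B (B = 4.70).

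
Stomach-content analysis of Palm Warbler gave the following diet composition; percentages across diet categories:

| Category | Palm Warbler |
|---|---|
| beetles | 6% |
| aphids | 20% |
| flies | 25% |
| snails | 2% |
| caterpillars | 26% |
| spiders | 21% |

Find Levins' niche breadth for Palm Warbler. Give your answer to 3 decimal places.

4.583

Convert percentages to proportions (divide by 100).
Σpᵢ² = 0.06² + 0.20² + 0.25² + 0.02² + 0.26² + 0.21² = 0.0036 + 0.0400 + 0.0625 + 0.0004 + 0.0676 + 0.0441 = 0.2182
B = 1 / 0.2182 = 4.58295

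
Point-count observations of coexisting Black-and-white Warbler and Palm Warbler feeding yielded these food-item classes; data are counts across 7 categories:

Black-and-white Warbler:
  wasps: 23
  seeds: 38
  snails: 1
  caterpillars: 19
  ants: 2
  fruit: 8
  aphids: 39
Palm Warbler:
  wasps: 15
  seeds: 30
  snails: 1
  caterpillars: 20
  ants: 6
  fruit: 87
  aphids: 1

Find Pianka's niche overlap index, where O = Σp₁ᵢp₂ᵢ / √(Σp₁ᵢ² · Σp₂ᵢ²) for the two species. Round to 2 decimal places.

0.44

Proportions for Black-and-white Warbler (n=130): 23/130=0.1769, 38/130=0.2923, 1/130=0.0077, 19/130=0.1462, 2/130=0.0154, 8/130=0.0615, 39/130=0.3000
Proportions for Palm Warbler (n=160): 15/160=0.0938, 30/160=0.1875, 1/160=0.0063, 20/160=0.1250, 6/160=0.0375, 87/160=0.5438, 1/160=0.0063
Σ p₁ᵢp₂ᵢ = 0.016593 + 0.054806 + 0.000049 + 0.018275 + 0.000578 + 0.033444 + 0.001890 = 0.125635
Σp_1ᵢ² = 0.1769² + 0.2923² + 0.0077² + 0.1462² + 0.0154² + 0.0615² + 0.3000² = 0.031294 + 0.085439 + 0.000059 + 0.021374 + 0.000237 + 0.003782 + 0.090000 = 0.232185
Σp_2ᵢ² = 0.0938² + 0.1875² + 0.0063² + 0.1250² + 0.0375² + 0.5438² + 0.0063² = 0.008798 + 0.035156 + 0.000040 + 0.015625 + 0.001406 + 0.295718 + 0.000040 = 0.356783
O = 0.125635 / √(0.232185 × 0.356783) = 0.125635 / 0.2878188 = 0.4365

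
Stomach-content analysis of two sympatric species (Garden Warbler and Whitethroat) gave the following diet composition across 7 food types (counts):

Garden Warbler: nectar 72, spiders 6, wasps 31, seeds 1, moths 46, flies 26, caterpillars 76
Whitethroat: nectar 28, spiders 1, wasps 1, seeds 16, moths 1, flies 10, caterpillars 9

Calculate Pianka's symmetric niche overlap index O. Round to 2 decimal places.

0.72

Proportions for Garden Warbler (n=258): 72/258=0.2791, 6/258=0.0233, 31/258=0.1202, 1/258=0.0039, 46/258=0.1783, 26/258=0.1008, 76/258=0.2946
Proportions for Whitethroat (n=66): 28/66=0.4242, 1/66=0.0152, 1/66=0.0152, 16/66=0.2424, 1/66=0.0152, 10/66=0.1515, 9/66=0.1364
Σ p₁ᵢp₂ᵢ = 0.118394 + 0.000354 + 0.001827 + 0.000945 + 0.002710 + 0.015271 + 0.040183 = 0.179684
Σp_1ᵢ² = 0.2791² + 0.0233² + 0.1202² + 0.0039² + 0.1783² + 0.1008² + 0.2946² = 0.077897 + 0.000543 + 0.014448 + 0.000015 + 0.031791 + 0.010161 + 0.086789 = 0.221644
Σp_2ᵢ² = 0.4242² + 0.0152² + 0.0152² + 0.2424² + 0.0152² + 0.1515² + 0.1364² = 0.179946 + 0.000231 + 0.000231 + 0.058758 + 0.000231 + 0.022952 + 0.018605 = 0.280954
O = 0.179684 / √(0.221644 × 0.280954) = 0.179684 / 0.2495431 = 0.7201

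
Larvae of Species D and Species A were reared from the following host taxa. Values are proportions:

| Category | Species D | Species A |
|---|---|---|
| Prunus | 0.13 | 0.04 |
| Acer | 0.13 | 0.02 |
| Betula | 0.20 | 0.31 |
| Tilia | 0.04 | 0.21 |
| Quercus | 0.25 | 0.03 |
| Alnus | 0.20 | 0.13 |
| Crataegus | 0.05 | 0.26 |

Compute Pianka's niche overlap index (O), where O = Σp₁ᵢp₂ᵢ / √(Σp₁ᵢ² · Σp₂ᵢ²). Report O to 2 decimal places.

Σ p₁ᵢp₂ᵢ = 0.0052 + 0.0026 + 0.0620 + 0.0084 + 0.0075 + 0.0260 + 0.0130 = 0.1247
Σp_1ᵢ² = 0.13² + 0.13² + 0.20² + 0.04² + 0.25² + 0.20² + 0.05² = 0.0169 + 0.0169 + 0.0400 + 0.0016 + 0.0625 + 0.0400 + 0.0025 = 0.1804
Σp_2ᵢ² = 0.04² + 0.02² + 0.31² + 0.21² + 0.03² + 0.13² + 0.26² = 0.0016 + 0.0004 + 0.0961 + 0.0441 + 0.0009 + 0.0169 + 0.0676 = 0.2276
O = 0.1247 / √(0.1804 × 0.2276) = 0.1247 / 0.20263 = 0.6154

0.62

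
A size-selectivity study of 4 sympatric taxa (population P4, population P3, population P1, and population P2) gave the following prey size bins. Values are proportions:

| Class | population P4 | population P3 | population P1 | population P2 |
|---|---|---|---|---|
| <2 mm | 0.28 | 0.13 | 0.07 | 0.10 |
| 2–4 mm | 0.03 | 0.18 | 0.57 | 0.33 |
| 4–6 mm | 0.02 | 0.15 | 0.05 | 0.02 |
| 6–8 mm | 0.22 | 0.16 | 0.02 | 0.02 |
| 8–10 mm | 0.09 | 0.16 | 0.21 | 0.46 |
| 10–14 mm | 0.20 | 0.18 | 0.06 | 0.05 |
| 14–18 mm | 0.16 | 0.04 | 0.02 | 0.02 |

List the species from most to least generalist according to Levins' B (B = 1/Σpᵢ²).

population P3 > population P4 > population P2 > population P1

Σp_P4ᵢ² = 0.28² + 0.03² + 0.02² + 0.22² + 0.09² + 0.20² + 0.16² = 0.0784 + 0.0009 + 0.0004 + 0.0484 + 0.0081 + 0.0400 + 0.0256 = 0.2018
B_P4 = 1 / 0.2018 = 4.9554
Σp_P3ᵢ² = 0.13² + 0.18² + 0.15² + 0.16² + 0.16² + 0.18² + 0.04² = 0.0169 + 0.0324 + 0.0225 + 0.0256 + 0.0256 + 0.0324 + 0.0016 = 0.1570
B_P3 = 1 / 0.1570 = 6.3694
Σp_P1ᵢ² = 0.07² + 0.57² + 0.05² + 0.02² + 0.21² + 0.06² + 0.02² = 0.0049 + 0.3249 + 0.0025 + 0.0004 + 0.0441 + 0.0036 + 0.0004 = 0.3808
B_P1 = 1 / 0.3808 = 2.6261
Σp_P2ᵢ² = 0.10² + 0.33² + 0.02² + 0.02² + 0.46² + 0.05² + 0.02² = 0.0100 + 0.1089 + 0.0004 + 0.0004 + 0.2116 + 0.0025 + 0.0004 = 0.3342
B_P2 = 1 / 0.3342 = 2.9922
Ranking by B (broadest → narrowest): population P3 (6.37) > population P4 (4.96) > population P2 (2.99) > population P1 (2.63)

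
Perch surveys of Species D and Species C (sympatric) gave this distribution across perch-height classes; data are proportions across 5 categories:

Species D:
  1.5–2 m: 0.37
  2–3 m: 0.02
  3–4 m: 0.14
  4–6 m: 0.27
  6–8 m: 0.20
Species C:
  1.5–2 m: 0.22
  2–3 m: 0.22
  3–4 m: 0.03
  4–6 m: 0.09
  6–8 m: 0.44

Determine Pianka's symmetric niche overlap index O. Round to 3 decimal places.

0.712

Σ p₁ᵢp₂ᵢ = 0.0814 + 0.0044 + 0.0042 + 0.0243 + 0.0880 = 0.2023
Σp_1ᵢ² = 0.37² + 0.02² + 0.14² + 0.27² + 0.20² = 0.1369 + 0.0004 + 0.0196 + 0.0729 + 0.0400 = 0.2698
Σp_2ᵢ² = 0.22² + 0.22² + 0.03² + 0.09² + 0.44² = 0.0484 + 0.0484 + 0.0009 + 0.0081 + 0.1936 = 0.2994
O = 0.2023 / √(0.2698 × 0.2994) = 0.2023 / 0.284215 = 0.71179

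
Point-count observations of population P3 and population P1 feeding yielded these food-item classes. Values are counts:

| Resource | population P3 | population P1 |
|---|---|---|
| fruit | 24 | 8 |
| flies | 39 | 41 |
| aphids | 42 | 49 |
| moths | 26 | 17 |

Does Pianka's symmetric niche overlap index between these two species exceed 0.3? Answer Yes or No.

Yes

Proportions for population P3 (n=131): 24/131=0.1832, 39/131=0.2977, 42/131=0.3206, 26/131=0.1985
Proportions for population P1 (n=115): 8/115=0.0696, 41/115=0.3565, 49/115=0.4261, 17/115=0.1478
Σ p₁ᵢp₂ᵢ = 0.012751 + 0.106130 + 0.136608 + 0.029338 = 0.284827
Σp_1ᵢ² = 0.1832² + 0.2977² + 0.3206² + 0.1985² = 0.033562 + 0.088625 + 0.102784 + 0.039402 = 0.264373
Σp_2ᵢ² = 0.0696² + 0.3565² + 0.4261² + 0.1478² = 0.004844 + 0.127092 + 0.181561 + 0.021845 = 0.335342
O = 0.284827 / √(0.264373 × 0.335342) = 0.284827 / 0.2977505 = 0.9566
O = 0.9566 > 0.3 → Yes.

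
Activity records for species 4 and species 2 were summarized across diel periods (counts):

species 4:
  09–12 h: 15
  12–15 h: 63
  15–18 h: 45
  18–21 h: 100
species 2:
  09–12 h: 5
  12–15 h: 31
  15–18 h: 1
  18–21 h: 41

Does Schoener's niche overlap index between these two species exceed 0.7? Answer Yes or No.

Yes

Proportions for species 4 (n=223): 15/223=0.0673, 63/223=0.2825, 45/223=0.2018, 100/223=0.4484
Proportions for species 2 (n=78): 5/78=0.0641, 31/78=0.3974, 1/78=0.0128, 41/78=0.5256
Σ|p₁ᵢ − p₂ᵢ| = 0.0032 + 0.1149 + 0.1890 + 0.0772 = 0.3843
D = 1 − ½ × 0.3843 = 1 − 0.19215 = 0.80785
D = 0.80785 > 0.7 → Yes.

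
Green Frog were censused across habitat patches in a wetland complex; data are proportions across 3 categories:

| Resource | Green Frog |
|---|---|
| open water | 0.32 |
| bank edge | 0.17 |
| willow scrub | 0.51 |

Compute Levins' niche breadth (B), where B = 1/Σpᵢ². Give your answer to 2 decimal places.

Σpᵢ² = 0.32² + 0.17² + 0.51² = 0.1024 + 0.0289 + 0.2601 = 0.3914
B = 1 / 0.3914 = 2.5549

2.55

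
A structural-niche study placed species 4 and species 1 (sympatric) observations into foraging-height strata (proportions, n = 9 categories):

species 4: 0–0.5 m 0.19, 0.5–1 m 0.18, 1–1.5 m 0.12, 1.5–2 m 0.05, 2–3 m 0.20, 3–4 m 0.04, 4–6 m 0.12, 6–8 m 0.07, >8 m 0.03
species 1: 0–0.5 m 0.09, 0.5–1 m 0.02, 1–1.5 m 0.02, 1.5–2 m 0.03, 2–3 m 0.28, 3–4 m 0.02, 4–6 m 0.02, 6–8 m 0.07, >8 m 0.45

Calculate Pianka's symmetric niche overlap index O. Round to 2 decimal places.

0.49

Σ p₁ᵢp₂ᵢ = 0.0171 + 0.0036 + 0.0024 + 0.0015 + 0.0560 + 0.0008 + 0.0024 + 0.0049 + 0.0135 = 0.1022
Σp_1ᵢ² = 0.19² + 0.18² + 0.12² + 0.05² + 0.20² + 0.04² + 0.12² + 0.07² + 0.03² = 0.0361 + 0.0324 + 0.0144 + 0.0025 + 0.0400 + 0.0016 + 0.0144 + 0.0049 + 0.0009 = 0.1472
Σp_2ᵢ² = 0.09² + 0.02² + 0.02² + 0.03² + 0.28² + 0.02² + 0.02² + 0.07² + 0.45² = 0.0081 + 0.0004 + 0.0004 + 0.0009 + 0.0784 + 0.0004 + 0.0004 + 0.0049 + 0.2025 = 0.2964
O = 0.1022 / √(0.1472 × 0.2964) = 0.1022 / 0.20888 = 0.4893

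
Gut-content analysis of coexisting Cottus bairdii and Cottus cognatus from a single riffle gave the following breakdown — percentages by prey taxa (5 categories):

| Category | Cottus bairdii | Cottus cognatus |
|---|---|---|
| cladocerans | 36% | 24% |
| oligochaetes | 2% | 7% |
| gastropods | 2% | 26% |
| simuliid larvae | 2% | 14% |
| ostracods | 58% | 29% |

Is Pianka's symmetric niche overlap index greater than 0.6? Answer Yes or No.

Yes

Convert percentages to proportions (divide by 100).
Σ p₁ᵢp₂ᵢ = 0.0864 + 0.0014 + 0.0052 + 0.0028 + 0.1682 = 0.2640
Σp_1ᵢ² = 0.36² + 0.02² + 0.02² + 0.02² + 0.58² = 0.1296 + 0.0004 + 0.0004 + 0.0004 + 0.3364 = 0.4672
Σp_2ᵢ² = 0.24² + 0.07² + 0.26² + 0.14² + 0.29² = 0.0576 + 0.0049 + 0.0676 + 0.0196 + 0.0841 = 0.2338
O = 0.2640 / √(0.4672 × 0.2338) = 0.2640 / 0.33050 = 0.7988
O = 0.7988 > 0.6 → Yes.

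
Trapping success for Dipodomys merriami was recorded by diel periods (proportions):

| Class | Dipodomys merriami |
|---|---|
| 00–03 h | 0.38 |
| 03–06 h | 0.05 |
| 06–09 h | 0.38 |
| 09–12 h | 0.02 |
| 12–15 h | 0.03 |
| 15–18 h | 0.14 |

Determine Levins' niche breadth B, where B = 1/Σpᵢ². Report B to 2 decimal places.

Σpᵢ² = 0.38² + 0.05² + 0.38² + 0.02² + 0.03² + 0.14² = 0.1444 + 0.0025 + 0.1444 + 0.0004 + 0.0009 + 0.0196 = 0.3122
B = 1 / 0.3122 = 3.2031

3.20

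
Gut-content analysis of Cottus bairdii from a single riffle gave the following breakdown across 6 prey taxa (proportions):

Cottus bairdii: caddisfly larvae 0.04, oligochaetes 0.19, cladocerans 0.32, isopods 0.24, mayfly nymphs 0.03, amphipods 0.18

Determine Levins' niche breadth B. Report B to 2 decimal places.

4.33

Σpᵢ² = 0.04² + 0.19² + 0.32² + 0.24² + 0.03² + 0.18² = 0.0016 + 0.0361 + 0.1024 + 0.0576 + 0.0009 + 0.0324 = 0.2310
B = 1 / 0.2310 = 4.3290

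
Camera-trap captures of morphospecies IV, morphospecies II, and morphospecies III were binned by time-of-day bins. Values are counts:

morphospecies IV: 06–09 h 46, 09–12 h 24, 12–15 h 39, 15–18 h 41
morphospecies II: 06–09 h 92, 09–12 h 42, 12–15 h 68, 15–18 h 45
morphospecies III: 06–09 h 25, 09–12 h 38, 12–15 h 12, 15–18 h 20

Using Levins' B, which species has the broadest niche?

Proportions for morphospecies IV (n=150): 46/150=0.3067, 24/150=0.1600, 39/150=0.2600, 41/150=0.2733
Proportions for morphospecies II (n=247): 92/247=0.3725, 42/247=0.1700, 68/247=0.2753, 45/247=0.1822
Proportions for morphospecies III (n=95): 25/95=0.2632, 38/95=0.4000, 12/95=0.1263, 20/95=0.2105
Σp_IVᵢ² = 0.3067² + 0.1600² + 0.2600² + 0.2733² = 0.094065 + 0.025600 + 0.067600 + 0.074693 = 0.261958
B_IV = 1 / 0.261958 = 3.8174
Σp_IIᵢ² = 0.3725² + 0.1700² + 0.2753² + 0.1822² = 0.138756 + 0.028900 + 0.075790 + 0.033197 = 0.276643
B_II = 1 / 0.276643 = 3.6148
Σp_IIIᵢ² = 0.2632² + 0.4000² + 0.1263² + 0.2105² = 0.069274 + 0.160000 + 0.015952 + 0.044310 = 0.289536
B_III = 1 / 0.289536 = 3.4538
Highest B → broadest niche (most generalist): morphospecies IV (B = 3.82).

morphospecies IV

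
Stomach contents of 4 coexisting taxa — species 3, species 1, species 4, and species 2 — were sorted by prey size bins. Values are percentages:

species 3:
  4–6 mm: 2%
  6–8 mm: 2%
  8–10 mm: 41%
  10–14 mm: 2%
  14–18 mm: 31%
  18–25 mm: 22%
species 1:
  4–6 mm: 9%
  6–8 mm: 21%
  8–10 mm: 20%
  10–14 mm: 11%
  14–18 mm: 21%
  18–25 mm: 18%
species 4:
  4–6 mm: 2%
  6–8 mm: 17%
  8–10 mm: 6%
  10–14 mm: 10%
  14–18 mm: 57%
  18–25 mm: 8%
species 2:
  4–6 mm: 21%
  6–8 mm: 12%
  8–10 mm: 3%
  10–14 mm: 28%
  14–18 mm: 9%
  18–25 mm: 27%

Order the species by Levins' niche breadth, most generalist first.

Convert percentages to proportions (divide by 100).
Σp_3ᵢ² = 0.02² + 0.02² + 0.41² + 0.02² + 0.31² + 0.22² = 0.0004 + 0.0004 + 0.1681 + 0.0004 + 0.0961 + 0.0484 = 0.3138
B_3 = 1 / 0.3138 = 3.1867
Σp_1ᵢ² = 0.09² + 0.21² + 0.20² + 0.11² + 0.21² + 0.18² = 0.0081 + 0.0441 + 0.0400 + 0.0121 + 0.0441 + 0.0324 = 0.1808
B_1 = 1 / 0.1808 = 5.5310
Σp_4ᵢ² = 0.02² + 0.17² + 0.06² + 0.10² + 0.57² + 0.08² = 0.0004 + 0.0289 + 0.0036 + 0.0100 + 0.3249 + 0.0064 = 0.3742
B_4 = 1 / 0.3742 = 2.6724
Σp_2ᵢ² = 0.21² + 0.12² + 0.03² + 0.28² + 0.09² + 0.27² = 0.0441 + 0.0144 + 0.0009 + 0.0784 + 0.0081 + 0.0729 = 0.2188
B_2 = 1 / 0.2188 = 4.5704
Ranking by B (broadest → narrowest): species 1 (5.53) > species 2 (4.57) > species 3 (3.19) > species 4 (2.67)

species 1 > species 2 > species 3 > species 4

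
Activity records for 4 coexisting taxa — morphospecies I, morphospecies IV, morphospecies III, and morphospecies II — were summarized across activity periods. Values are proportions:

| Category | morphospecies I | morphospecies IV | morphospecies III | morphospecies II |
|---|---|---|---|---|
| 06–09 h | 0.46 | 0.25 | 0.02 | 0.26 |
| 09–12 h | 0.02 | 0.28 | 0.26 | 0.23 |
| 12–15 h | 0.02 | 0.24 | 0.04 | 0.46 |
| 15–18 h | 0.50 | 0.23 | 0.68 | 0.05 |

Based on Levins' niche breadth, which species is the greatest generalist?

Σp_Iᵢ² = 0.46² + 0.02² + 0.02² + 0.50² = 0.2116 + 0.0004 + 0.0004 + 0.2500 = 0.4624
B_I = 1 / 0.4624 = 2.1626
Σp_IVᵢ² = 0.25² + 0.28² + 0.24² + 0.23² = 0.0625 + 0.0784 + 0.0576 + 0.0529 = 0.2514
B_IV = 1 / 0.2514 = 3.9777
Σp_IIIᵢ² = 0.02² + 0.26² + 0.04² + 0.68² = 0.0004 + 0.0676 + 0.0016 + 0.4624 = 0.5320
B_III = 1 / 0.5320 = 1.8797
Σp_IIᵢ² = 0.26² + 0.23² + 0.46² + 0.05² = 0.0676 + 0.0529 + 0.2116 + 0.0025 = 0.3346
B_II = 1 / 0.3346 = 2.9886
Highest B → broadest niche (most generalist): morphospecies IV (B = 3.98).

morphospecies IV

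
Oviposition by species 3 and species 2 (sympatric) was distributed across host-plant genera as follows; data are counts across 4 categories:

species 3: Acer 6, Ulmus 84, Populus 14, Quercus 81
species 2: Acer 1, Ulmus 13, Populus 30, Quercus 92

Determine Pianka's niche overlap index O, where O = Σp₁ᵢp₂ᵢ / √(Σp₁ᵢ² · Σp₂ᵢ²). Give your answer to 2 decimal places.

0.78

Proportions for species 3 (n=185): 6/185=0.0324, 84/185=0.4541, 14/185=0.0757, 81/185=0.4378
Proportions for species 2 (n=136): 1/136=0.0074, 13/136=0.0956, 30/136=0.2206, 92/136=0.6765
Σ p₁ᵢp₂ᵢ = 0.000240 + 0.043412 + 0.016699 + 0.296172 = 0.356523
Σp_1ᵢ² = 0.0324² + 0.4541² + 0.0757² + 0.4378² = 0.001050 + 0.206207 + 0.005730 + 0.191669 = 0.404656
Σp_2ᵢ² = 0.0074² + 0.0956² + 0.2206² + 0.6765² = 0.000055 + 0.009139 + 0.048664 + 0.457652 = 0.515510
O = 0.356523 / √(0.404656 × 0.515510) = 0.356523 / 0.4567321 = 0.7806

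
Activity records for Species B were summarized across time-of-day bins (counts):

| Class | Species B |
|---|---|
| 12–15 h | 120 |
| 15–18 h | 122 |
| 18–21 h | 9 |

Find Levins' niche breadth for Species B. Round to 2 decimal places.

Proportions for Species B (n=251): 120/251=0.4781, 122/251=0.4861, 9/251=0.0359
Σpᵢ² = 0.4781² + 0.4861² + 0.0359² = 0.228580 + 0.236293 + 0.001289 = 0.466162
B = 1 / 0.466162 = 2.1452

2.15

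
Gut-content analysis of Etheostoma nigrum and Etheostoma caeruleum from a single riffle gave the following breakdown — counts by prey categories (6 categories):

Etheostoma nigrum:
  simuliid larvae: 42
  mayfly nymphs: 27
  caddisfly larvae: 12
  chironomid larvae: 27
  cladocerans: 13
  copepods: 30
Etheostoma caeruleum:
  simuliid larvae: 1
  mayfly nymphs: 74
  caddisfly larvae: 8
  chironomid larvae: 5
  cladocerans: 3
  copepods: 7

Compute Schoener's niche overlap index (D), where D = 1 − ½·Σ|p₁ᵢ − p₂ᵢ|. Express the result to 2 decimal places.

0.42

Proportions for Etheostoma nigrum (n=151): 42/151=0.2781, 27/151=0.1788, 12/151=0.0795, 27/151=0.1788, 13/151=0.0861, 30/151=0.1987
Proportions for Etheostoma caeruleum (n=98): 1/98=0.0102, 74/98=0.7551, 8/98=0.0816, 5/98=0.0510, 3/98=0.0306, 7/98=0.0714
Σ|p₁ᵢ − p₂ᵢ| = 0.2679 + 0.5763 + 0.0021 + 0.1278 + 0.0555 + 0.1273 = 1.1569
D = 1 − ½ × 1.1569 = 1 − 0.57845 = 0.42155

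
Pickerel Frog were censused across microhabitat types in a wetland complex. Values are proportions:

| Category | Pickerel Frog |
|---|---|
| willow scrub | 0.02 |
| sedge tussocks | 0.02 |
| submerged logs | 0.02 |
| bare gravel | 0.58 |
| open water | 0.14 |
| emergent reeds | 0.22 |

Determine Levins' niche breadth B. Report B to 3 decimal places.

2.465

Σpᵢ² = 0.02² + 0.02² + 0.02² + 0.58² + 0.14² + 0.22² = 0.0004 + 0.0004 + 0.0004 + 0.3364 + 0.0196 + 0.0484 = 0.4056
B = 1 / 0.4056 = 2.46548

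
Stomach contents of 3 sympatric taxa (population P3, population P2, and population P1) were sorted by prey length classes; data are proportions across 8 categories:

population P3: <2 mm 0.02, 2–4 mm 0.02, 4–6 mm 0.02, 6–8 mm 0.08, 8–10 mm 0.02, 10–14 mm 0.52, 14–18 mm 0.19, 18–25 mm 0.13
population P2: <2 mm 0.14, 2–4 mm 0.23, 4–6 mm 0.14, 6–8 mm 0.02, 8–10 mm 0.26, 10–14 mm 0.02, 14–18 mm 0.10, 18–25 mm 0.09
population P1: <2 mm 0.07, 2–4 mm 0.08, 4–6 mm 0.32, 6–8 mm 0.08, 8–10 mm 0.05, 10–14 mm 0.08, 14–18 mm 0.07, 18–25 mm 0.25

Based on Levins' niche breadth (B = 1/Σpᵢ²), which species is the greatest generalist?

Σp_P3ᵢ² = 0.02² + 0.02² + 0.02² + 0.08² + 0.02² + 0.52² + 0.19² + 0.13² = 0.0004 + 0.0004 + 0.0004 + 0.0064 + 0.0004 + 0.2704 + 0.0361 + 0.0169 = 0.3314
B_P3 = 1 / 0.3314 = 3.0175
Σp_P2ᵢ² = 0.14² + 0.23² + 0.14² + 0.02² + 0.26² + 0.02² + 0.10² + 0.09² = 0.0196 + 0.0529 + 0.0196 + 0.0004 + 0.0676 + 0.0004 + 0.0100 + 0.0081 = 0.1786
B_P2 = 1 / 0.1786 = 5.5991
Σp_P1ᵢ² = 0.07² + 0.08² + 0.32² + 0.08² + 0.05² + 0.08² + 0.07² + 0.25² = 0.0049 + 0.0064 + 0.1024 + 0.0064 + 0.0025 + 0.0064 + 0.0049 + 0.0625 = 0.1964
B_P1 = 1 / 0.1964 = 5.0916
Highest B → broadest niche (most generalist): population P2 (B = 5.60).

population P2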